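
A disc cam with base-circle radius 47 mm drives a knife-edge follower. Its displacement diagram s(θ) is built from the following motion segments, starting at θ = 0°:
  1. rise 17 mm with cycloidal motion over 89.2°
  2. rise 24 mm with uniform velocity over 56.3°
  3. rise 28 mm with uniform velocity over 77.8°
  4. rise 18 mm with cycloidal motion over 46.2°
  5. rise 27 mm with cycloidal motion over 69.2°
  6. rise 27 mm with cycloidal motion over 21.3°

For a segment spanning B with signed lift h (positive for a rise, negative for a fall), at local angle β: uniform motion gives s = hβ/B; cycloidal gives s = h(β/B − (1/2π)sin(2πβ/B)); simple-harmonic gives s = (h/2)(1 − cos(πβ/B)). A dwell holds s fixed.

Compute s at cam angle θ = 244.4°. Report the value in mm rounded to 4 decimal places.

seg 1 [0°–89.2°] cycloidal, h=17: full span → s += 17 → s = 17.0000
seg 2 [89.2°–145.5°] uniform, h=24: full span → s += 24 → s = 41.0000
seg 3 [145.5°–223.3°] uniform, h=28: full span → s += 28 → s = 69.0000
seg 4 [223.3°–269.5°] cycloidal, h=18: θ=244.4° here. β=21.1, B=46.2. 18·(0.4567 − sin(2π·0.4567)/(2π)) = 7.4511 → s = 76.4511

76.4511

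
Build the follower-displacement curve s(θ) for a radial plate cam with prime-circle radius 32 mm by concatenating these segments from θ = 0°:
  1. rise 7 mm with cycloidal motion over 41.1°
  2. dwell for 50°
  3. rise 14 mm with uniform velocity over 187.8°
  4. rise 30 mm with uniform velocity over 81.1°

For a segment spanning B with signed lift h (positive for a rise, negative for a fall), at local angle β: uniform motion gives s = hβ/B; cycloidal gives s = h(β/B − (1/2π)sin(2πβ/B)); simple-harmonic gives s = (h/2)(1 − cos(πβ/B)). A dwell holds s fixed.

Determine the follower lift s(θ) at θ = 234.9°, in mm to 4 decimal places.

seg 1 [0°–41.1°] cycloidal, h=7: full span → s += 7 → s = 7.0000
seg 2 [41.1°–91.1°] dwell: s stays 7.0000
seg 3 [91.1°–278.9°] uniform, h=14: θ=234.9° here. β=143.8, B=187.8. 14·143.8/187.8 = 10.7199 → s = 17.7199

17.7199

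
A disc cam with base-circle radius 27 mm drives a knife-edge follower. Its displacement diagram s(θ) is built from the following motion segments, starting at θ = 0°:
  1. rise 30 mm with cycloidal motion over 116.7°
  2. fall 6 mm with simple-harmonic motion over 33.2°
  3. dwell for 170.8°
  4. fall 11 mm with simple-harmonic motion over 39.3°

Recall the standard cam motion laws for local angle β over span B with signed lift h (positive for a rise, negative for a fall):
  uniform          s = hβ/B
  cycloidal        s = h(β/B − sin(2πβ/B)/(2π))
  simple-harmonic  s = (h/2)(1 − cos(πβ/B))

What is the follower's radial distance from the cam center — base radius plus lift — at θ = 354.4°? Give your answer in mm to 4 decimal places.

seg 1 [0°–116.7°] cycloidal, h=30: full span → s += 30 → s = 30.0000
seg 2 [116.7°–149.9°] simple-harmonic, h=-6: full span → s += -6 → s = 24.0000
seg 3 [149.9°–320.7°] dwell: s stays 24.0000
seg 4 [320.7°–360°] simple-harmonic, h=-11: θ=354.4° here. β=33.7, B=39.3. -11/2·(1 − cos(π·0.8575)) = -10.4581 → s = 13.5419
radial distance = base radius + s = 27 + 13.5419 = 40.5419

40.5419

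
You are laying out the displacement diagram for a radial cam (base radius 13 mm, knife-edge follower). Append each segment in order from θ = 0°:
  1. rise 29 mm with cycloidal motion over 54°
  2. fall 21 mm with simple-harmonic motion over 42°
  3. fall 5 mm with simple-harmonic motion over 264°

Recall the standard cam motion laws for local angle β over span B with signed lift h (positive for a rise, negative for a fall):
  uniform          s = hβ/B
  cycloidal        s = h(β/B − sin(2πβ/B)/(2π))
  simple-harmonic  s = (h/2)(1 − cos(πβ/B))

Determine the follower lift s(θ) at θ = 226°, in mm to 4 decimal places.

seg 1 [0°–54°] cycloidal, h=29: full span → s += 29 → s = 29.0000
seg 2 [54°–96°] simple-harmonic, h=-21: full span → s += -21 → s = 8.0000
seg 3 [96°–360°] simple-harmonic, h=-5: θ=226° here. β=130, B=264. -5/2·(1 − cos(π·0.4924)) = -2.4405 → s = 5.5595

5.5595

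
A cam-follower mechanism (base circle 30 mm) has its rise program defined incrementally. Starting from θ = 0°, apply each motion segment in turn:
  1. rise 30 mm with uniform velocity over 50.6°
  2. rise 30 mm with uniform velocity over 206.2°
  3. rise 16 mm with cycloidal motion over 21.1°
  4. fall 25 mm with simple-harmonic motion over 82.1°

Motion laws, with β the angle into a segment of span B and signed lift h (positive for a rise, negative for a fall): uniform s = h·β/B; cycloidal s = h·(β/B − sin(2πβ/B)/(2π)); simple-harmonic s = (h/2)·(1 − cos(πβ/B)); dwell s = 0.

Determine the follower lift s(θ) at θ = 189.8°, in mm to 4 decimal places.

seg 1 [0°–50.6°] uniform, h=30: full span → s += 30 → s = 30.0000
seg 2 [50.6°–256.8°] uniform, h=30: θ=189.8° here. β=139.2, B=206.2. 30·139.2/206.2 = 20.2522 → s = 50.2522

50.2522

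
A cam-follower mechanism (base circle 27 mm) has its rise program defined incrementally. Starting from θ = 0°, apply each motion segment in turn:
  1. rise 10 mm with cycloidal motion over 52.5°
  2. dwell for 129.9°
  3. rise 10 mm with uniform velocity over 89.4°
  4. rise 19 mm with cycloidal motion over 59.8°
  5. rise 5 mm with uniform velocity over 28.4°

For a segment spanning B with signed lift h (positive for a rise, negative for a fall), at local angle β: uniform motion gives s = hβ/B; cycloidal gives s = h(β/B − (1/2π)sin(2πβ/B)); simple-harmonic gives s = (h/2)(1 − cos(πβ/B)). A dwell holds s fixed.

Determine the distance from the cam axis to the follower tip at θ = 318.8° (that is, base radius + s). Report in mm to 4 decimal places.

seg 1 [0°–52.5°] cycloidal, h=10: full span → s += 10 → s = 10.0000
seg 2 [52.5°–182.4°] dwell: s stays 10.0000
seg 3 [182.4°–271.8°] uniform, h=10: full span → s += 10 → s = 20.0000
seg 4 [271.8°–331.6°] cycloidal, h=19: θ=318.8° here. β=47, B=59.8. 19·(0.7860 − sin(2π·0.7860)/(2π)) = 17.8802 → s = 37.8802
radial distance = base radius + s = 27 + 37.8802 = 64.8802

64.8802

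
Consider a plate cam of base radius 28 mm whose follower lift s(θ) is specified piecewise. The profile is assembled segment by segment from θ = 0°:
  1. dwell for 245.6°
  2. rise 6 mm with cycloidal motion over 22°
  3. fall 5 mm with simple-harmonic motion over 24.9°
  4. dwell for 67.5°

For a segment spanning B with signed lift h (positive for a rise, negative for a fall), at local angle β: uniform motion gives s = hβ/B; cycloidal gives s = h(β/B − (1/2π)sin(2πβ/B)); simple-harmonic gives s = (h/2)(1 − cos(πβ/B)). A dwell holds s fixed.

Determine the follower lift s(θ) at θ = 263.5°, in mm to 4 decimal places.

seg 1 [0°–245.6°] dwell: s stays 0.0000
seg 2 [245.6°–267.6°] cycloidal, h=6: θ=263.5° here. β=17.9, B=22. 6·(0.8136 − sin(2π·0.8136)/(2π)) = 5.7614 → s = 5.7614

5.7614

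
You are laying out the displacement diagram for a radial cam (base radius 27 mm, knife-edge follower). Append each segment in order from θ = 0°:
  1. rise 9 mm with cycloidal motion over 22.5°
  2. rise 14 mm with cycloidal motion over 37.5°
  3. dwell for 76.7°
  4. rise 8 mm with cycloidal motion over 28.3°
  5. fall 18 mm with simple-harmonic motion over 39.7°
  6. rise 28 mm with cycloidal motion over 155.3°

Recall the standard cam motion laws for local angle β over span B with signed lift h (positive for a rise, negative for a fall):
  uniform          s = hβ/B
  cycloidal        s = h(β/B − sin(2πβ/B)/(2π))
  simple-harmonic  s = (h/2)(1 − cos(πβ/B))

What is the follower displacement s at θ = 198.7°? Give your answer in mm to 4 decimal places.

seg 1 [0°–22.5°] cycloidal, h=9: full span → s += 9 → s = 9.0000
seg 2 [22.5°–60°] cycloidal, h=14: full span → s += 14 → s = 23.0000
seg 3 [60°–136.7°] dwell: s stays 23.0000
seg 4 [136.7°–165°] cycloidal, h=8: full span → s += 8 → s = 31.0000
seg 5 [165°–204.7°] simple-harmonic, h=-18: θ=198.7° here. β=33.7, B=39.7. -18/2·(1 − cos(π·0.8489)) = -17.0045 → s = 13.9955

13.9955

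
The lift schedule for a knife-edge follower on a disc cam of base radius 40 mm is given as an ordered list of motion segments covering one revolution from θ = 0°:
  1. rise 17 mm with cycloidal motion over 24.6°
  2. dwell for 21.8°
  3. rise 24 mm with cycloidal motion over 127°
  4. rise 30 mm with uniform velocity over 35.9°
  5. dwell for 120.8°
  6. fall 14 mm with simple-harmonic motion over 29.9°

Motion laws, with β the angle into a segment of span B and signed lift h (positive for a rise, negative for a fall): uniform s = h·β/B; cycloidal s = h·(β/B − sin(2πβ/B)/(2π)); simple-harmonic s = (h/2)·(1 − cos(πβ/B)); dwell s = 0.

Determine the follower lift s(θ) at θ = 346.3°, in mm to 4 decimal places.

seg 1 [0°–24.6°] cycloidal, h=17: full span → s += 17 → s = 17.0000
seg 2 [24.6°–46.4°] dwell: s stays 17.0000
seg 3 [46.4°–173.4°] cycloidal, h=24: full span → s += 24 → s = 41.0000
seg 4 [173.4°–209.3°] uniform, h=30: full span → s += 30 → s = 71.0000
seg 5 [209.3°–330.1°] dwell: s stays 71.0000
seg 6 [330.1°–360°] simple-harmonic, h=-14: θ=346.3° here. β=16.2, B=29.9. -14/2·(1 − cos(π·0.5418)) = -7.9167 → s = 63.0833

63.0833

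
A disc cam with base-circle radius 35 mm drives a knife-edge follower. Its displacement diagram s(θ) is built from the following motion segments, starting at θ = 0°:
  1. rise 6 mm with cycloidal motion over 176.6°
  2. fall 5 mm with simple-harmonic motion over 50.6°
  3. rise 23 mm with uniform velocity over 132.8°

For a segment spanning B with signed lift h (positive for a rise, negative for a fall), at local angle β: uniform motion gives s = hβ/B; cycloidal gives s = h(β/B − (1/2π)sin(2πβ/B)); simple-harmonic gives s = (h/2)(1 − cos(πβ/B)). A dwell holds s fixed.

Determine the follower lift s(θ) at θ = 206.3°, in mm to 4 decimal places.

seg 1 [0°–176.6°] cycloidal, h=6: full span → s += 6 → s = 6.0000
seg 2 [176.6°–227.2°] simple-harmonic, h=-5: θ=206.3° here. β=29.7, B=50.6. -5/2·(1 − cos(π·0.5870)) = -3.1745 → s = 2.8255

2.8255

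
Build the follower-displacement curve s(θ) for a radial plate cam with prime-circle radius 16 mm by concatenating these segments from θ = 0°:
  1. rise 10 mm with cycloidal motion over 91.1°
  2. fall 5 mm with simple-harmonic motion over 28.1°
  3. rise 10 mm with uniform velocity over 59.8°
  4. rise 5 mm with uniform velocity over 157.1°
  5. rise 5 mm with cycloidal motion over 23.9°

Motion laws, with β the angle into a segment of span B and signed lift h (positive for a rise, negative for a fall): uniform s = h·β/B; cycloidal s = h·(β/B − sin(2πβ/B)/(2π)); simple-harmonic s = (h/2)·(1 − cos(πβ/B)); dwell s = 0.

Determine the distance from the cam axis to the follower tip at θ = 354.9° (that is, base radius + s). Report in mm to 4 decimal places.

seg 1 [0°–91.1°] cycloidal, h=10: full span → s += 10 → s = 10.0000
seg 2 [91.1°–119.2°] simple-harmonic, h=-5: full span → s += -5 → s = 5.0000
seg 3 [119.2°–179°] uniform, h=10: full span → s += 10 → s = 15.0000
seg 4 [179°–336.1°] uniform, h=5: full span → s += 5 → s = 20.0000
seg 5 [336.1°–360°] cycloidal, h=5: θ=354.9° here. β=18.8, B=23.9. 5·(0.7866 − sin(2π·0.7866)/(2π)) = 4.7079 → s = 24.7079
radial distance = base radius + s = 16 + 24.7079 = 40.7079

40.7079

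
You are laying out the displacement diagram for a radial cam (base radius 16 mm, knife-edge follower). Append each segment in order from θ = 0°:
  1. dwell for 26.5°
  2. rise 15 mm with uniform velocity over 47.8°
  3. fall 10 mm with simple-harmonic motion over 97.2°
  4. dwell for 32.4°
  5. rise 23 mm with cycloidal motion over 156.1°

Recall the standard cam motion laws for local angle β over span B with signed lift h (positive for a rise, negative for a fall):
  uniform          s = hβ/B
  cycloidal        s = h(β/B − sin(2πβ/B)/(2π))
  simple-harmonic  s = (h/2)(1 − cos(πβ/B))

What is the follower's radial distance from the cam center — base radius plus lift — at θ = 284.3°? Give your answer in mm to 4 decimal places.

seg 1 [0°–26.5°] dwell: s stays 0.0000
seg 2 [26.5°–74.3°] uniform, h=15: full span → s += 15 → s = 15.0000
seg 3 [74.3°–171.5°] simple-harmonic, h=-10: full span → s += -10 → s = 5.0000
seg 4 [171.5°–203.9°] dwell: s stays 5.0000
seg 5 [203.9°–360°] cycloidal, h=23: θ=284.3° here. β=80.4, B=156.1. 23·(0.5151 − sin(2π·0.5151)/(2π)) = 12.1920 → s = 17.1920
radial distance = base radius + s = 16 + 17.1920 = 33.1920

33.1920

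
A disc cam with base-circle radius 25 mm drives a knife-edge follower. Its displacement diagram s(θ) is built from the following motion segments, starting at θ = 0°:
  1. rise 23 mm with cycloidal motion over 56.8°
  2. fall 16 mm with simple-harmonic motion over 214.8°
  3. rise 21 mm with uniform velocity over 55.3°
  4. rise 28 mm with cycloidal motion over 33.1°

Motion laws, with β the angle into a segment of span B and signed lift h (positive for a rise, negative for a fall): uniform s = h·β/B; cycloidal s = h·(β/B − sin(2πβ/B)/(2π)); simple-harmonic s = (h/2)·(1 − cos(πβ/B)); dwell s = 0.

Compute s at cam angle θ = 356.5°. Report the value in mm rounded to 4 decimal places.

seg 1 [0°–56.8°] cycloidal, h=23: full span → s += 23 → s = 23.0000
seg 2 [56.8°–271.6°] simple-harmonic, h=-16: full span → s += -16 → s = 7.0000
seg 3 [271.6°–326.9°] uniform, h=21: full span → s += 21 → s = 28.0000
seg 4 [326.9°–360°] cycloidal, h=28: θ=356.5° here. β=29.6, B=33.1. 28·(0.8943 − sin(2π·0.8943)/(2π)) = 27.7869 → s = 55.7869

55.7869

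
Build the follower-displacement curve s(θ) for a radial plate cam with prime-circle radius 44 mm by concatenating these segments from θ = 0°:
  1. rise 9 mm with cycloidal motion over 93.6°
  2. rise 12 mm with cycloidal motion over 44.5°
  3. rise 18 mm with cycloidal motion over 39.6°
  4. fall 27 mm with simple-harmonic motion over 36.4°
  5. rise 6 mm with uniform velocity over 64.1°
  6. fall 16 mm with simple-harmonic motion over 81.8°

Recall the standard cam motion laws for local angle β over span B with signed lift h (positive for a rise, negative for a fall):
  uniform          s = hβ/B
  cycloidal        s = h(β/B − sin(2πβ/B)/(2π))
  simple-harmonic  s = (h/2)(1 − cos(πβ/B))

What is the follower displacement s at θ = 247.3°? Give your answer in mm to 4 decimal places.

seg 1 [0°–93.6°] cycloidal, h=9: full span → s += 9 → s = 9.0000
seg 2 [93.6°–138.1°] cycloidal, h=12: full span → s += 12 → s = 21.0000
seg 3 [138.1°–177.7°] cycloidal, h=18: full span → s += 18 → s = 39.0000
seg 4 [177.7°–214.1°] simple-harmonic, h=-27: full span → s += -27 → s = 12.0000
seg 5 [214.1°–278.2°] uniform, h=6: θ=247.3° here. β=33.2, B=64.1. 6·33.2/64.1 = 3.1076 → s = 15.1076

15.1076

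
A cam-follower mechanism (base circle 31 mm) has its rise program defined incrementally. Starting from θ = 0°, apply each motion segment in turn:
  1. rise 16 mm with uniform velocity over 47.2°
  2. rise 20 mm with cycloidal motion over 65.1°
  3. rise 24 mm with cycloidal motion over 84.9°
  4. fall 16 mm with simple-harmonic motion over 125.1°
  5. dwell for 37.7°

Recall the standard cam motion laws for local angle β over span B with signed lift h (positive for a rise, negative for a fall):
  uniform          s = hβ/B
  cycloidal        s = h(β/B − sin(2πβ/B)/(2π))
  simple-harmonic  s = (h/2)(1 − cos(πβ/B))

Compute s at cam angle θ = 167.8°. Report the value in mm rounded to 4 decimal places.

seg 1 [0°–47.2°] uniform, h=16: full span → s += 16 → s = 16.0000
seg 2 [47.2°–112.3°] cycloidal, h=20: full span → s += 20 → s = 36.0000
seg 3 [112.3°–197.2°] cycloidal, h=24: θ=167.8° here. β=55.5, B=84.9. 24·(0.6537 − sin(2π·0.6537)/(2π)) = 18.8308 → s = 54.8308

54.8308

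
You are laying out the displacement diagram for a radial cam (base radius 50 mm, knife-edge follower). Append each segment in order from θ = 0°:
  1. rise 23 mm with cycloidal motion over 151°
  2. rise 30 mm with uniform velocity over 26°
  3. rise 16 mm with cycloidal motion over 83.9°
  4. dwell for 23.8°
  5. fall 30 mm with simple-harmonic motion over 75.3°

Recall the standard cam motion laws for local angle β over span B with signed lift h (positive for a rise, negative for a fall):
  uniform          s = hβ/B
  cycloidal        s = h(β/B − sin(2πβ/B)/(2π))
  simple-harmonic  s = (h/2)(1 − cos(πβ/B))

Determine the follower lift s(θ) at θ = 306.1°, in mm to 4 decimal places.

seg 1 [0°–151°] cycloidal, h=23: full span → s += 23 → s = 23.0000
seg 2 [151°–177°] uniform, h=30: full span → s += 30 → s = 53.0000
seg 3 [177°–260.9°] cycloidal, h=16: full span → s += 16 → s = 69.0000
seg 4 [260.9°–284.7°] dwell: s stays 69.0000
seg 5 [284.7°–360°] simple-harmonic, h=-30: θ=306.1° here. β=21.4, B=75.3. -30/2·(1 − cos(π·0.2842)) = -5.5918 → s = 63.4082

63.4082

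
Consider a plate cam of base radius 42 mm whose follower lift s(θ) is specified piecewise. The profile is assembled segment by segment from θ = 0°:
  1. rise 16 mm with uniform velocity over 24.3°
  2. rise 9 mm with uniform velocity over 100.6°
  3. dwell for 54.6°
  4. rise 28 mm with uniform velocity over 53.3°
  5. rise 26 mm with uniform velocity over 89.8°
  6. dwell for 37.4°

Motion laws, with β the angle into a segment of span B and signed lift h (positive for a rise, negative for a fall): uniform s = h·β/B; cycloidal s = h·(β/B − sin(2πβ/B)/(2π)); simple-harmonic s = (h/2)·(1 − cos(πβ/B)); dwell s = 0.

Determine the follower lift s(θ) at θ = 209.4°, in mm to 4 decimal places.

seg 1 [0°–24.3°] uniform, h=16: full span → s += 16 → s = 16.0000
seg 2 [24.3°–124.9°] uniform, h=9: full span → s += 9 → s = 25.0000
seg 3 [124.9°–179.5°] dwell: s stays 25.0000
seg 4 [179.5°–232.8°] uniform, h=28: θ=209.4° here. β=29.9, B=53.3. 28·29.9/53.3 = 15.7073 → s = 40.7073

40.7073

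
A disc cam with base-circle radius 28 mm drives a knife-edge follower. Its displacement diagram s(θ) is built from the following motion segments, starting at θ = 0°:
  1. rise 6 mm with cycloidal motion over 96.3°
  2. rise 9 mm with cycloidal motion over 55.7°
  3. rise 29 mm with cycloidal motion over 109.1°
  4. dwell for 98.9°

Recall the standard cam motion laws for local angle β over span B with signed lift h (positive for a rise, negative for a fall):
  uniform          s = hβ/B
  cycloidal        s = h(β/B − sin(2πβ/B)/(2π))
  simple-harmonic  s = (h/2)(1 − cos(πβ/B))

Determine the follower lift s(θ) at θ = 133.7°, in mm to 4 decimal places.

seg 1 [0°–96.3°] cycloidal, h=6: full span → s += 6 → s = 6.0000
seg 2 [96.3°–152°] cycloidal, h=9: θ=133.7° here. β=37.4, B=55.7. 9·(0.6715 − sin(2π·0.6715)/(2π)) = 7.3046 → s = 13.3046

13.3046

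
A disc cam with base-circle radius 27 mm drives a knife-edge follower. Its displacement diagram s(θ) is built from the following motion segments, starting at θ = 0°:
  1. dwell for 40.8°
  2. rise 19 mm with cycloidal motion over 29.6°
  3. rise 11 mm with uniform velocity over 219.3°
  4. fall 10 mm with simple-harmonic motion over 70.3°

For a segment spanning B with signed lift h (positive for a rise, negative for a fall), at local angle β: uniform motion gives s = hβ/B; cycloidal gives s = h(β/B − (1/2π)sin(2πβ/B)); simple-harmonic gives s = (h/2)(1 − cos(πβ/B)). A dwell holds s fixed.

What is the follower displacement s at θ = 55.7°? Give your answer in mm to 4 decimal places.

seg 1 [0°–40.8°] dwell: s stays 0.0000
seg 2 [40.8°–70.4°] cycloidal, h=19: θ=55.7° here. β=14.9, B=29.6. 19·(0.5034 − sin(2π·0.5034)/(2π)) = 9.6284 → s = 9.6284

9.6284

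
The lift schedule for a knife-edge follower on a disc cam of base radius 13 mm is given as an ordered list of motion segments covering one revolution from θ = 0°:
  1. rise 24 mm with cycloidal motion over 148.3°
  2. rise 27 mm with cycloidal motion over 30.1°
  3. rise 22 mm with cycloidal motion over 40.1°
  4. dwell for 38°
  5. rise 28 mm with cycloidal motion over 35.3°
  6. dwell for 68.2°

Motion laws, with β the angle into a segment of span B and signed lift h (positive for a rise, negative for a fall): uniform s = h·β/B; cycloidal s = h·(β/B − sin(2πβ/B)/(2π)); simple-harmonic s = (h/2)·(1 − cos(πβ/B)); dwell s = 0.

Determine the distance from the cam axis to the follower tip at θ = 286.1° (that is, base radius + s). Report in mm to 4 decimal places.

seg 1 [0°–148.3°] cycloidal, h=24: full span → s += 24 → s = 24.0000
seg 2 [148.3°–178.4°] cycloidal, h=27: full span → s += 27 → s = 51.0000
seg 3 [178.4°–218.5°] cycloidal, h=22: full span → s += 22 → s = 73.0000
seg 4 [218.5°–256.5°] dwell: s stays 73.0000
seg 5 [256.5°–291.8°] cycloidal, h=28: θ=286.1° here. β=29.6, B=35.3. 28·(0.8385 − sin(2π·0.8385)/(2π)) = 27.2633 → s = 100.2633
radial distance = base radius + s = 13 + 100.2633 = 113.2633

113.2633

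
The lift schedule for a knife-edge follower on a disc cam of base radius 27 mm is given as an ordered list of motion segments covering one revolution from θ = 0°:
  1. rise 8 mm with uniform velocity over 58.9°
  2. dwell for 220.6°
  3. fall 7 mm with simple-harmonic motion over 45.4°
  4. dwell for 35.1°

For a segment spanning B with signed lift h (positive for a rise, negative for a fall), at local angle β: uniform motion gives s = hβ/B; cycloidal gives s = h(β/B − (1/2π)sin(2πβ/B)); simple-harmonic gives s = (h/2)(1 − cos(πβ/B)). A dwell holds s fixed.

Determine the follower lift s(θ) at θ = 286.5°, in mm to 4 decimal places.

seg 1 [0°–58.9°] uniform, h=8: full span → s += 8 → s = 8.0000
seg 2 [58.9°–279.5°] dwell: s stays 8.0000
seg 3 [279.5°–324.9°] simple-harmonic, h=-7: θ=286.5° here. β=7, B=45.4. -7/2·(1 − cos(π·0.1542)) = -0.4026 → s = 7.5974

7.5974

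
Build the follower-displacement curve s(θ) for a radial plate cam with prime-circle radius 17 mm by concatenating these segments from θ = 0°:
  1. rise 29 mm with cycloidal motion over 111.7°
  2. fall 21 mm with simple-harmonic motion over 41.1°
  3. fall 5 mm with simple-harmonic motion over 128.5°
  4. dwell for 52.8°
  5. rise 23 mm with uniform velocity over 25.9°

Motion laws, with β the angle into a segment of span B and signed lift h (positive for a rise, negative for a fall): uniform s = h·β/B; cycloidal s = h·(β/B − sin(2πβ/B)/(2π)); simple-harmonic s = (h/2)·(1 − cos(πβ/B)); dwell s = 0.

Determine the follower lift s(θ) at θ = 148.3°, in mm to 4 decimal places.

seg 1 [0°–111.7°] cycloidal, h=29: full span → s += 29 → s = 29.0000
seg 2 [111.7°–152.8°] simple-harmonic, h=-21: θ=148.3° here. β=36.6, B=41.1. -21/2·(1 − cos(π·0.8905)) = -20.3849 → s = 8.6151

8.6151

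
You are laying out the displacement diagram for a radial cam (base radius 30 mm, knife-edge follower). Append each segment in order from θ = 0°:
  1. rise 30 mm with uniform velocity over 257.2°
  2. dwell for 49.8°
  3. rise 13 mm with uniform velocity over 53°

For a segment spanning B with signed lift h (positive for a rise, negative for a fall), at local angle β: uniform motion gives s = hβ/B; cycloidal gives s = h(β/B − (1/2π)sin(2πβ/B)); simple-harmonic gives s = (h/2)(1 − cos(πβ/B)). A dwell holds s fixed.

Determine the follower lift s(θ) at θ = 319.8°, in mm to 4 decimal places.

seg 1 [0°–257.2°] uniform, h=30: full span → s += 30 → s = 30.0000
seg 2 [257.2°–307°] dwell: s stays 30.0000
seg 3 [307°–360°] uniform, h=13: θ=319.8° here. β=12.8, B=53. 13·12.8/53 = 3.1396 → s = 33.1396

33.1396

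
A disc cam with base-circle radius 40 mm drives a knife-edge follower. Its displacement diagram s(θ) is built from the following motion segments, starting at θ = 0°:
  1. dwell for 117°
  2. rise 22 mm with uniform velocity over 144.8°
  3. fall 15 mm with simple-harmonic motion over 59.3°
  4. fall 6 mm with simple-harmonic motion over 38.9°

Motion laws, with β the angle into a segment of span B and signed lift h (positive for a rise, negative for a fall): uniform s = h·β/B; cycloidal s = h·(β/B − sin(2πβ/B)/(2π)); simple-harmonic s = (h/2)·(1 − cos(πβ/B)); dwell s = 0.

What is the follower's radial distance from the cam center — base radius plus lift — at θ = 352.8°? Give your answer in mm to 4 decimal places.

seg 1 [0°–117°] dwell: s stays 0.0000
seg 2 [117°–261.8°] uniform, h=22: full span → s += 22 → s = 22.0000
seg 3 [261.8°–321.1°] simple-harmonic, h=-15: full span → s += -15 → s = 7.0000
seg 4 [321.1°–360°] simple-harmonic, h=-6: θ=352.8° here. β=31.7, B=38.9. -6/2·(1 − cos(π·0.8149)) = -5.5070 → s = 1.4930
radial distance = base radius + s = 40 + 1.4930 = 41.4930

41.4930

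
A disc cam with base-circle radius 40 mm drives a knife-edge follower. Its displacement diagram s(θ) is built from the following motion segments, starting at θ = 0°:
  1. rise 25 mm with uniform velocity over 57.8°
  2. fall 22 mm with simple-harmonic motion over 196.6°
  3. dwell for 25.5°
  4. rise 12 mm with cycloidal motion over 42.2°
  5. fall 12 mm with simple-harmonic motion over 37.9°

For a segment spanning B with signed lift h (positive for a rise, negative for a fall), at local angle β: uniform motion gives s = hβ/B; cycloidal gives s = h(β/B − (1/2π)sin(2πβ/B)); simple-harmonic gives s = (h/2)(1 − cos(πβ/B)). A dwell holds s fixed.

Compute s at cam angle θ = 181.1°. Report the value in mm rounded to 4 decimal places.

seg 1 [0°–57.8°] uniform, h=25: full span → s += 25 → s = 25.0000
seg 2 [57.8°–254.4°] simple-harmonic, h=-22: θ=181.1° here. β=123.3, B=196.6. -22/2·(1 − cos(π·0.6272)) = -15.2784 → s = 9.7216

9.7216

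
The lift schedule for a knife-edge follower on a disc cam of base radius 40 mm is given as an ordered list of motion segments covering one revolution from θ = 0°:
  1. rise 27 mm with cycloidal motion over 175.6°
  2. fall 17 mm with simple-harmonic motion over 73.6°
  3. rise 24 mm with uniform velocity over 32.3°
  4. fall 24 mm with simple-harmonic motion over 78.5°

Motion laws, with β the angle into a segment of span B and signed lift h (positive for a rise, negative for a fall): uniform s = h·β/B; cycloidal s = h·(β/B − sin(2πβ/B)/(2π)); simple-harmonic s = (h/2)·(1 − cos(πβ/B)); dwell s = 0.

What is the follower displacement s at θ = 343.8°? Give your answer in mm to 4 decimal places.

seg 1 [0°–175.6°] cycloidal, h=27: full span → s += 27 → s = 27.0000
seg 2 [175.6°–249.2°] simple-harmonic, h=-17: full span → s += -17 → s = 10.0000
seg 3 [249.2°–281.5°] uniform, h=24: full span → s += 24 → s = 34.0000
seg 4 [281.5°–360°] simple-harmonic, h=-24: θ=343.8° here. β=62.3, B=78.5. -24/2·(1 − cos(π·0.7936)) = -21.5651 → s = 12.4349

12.4349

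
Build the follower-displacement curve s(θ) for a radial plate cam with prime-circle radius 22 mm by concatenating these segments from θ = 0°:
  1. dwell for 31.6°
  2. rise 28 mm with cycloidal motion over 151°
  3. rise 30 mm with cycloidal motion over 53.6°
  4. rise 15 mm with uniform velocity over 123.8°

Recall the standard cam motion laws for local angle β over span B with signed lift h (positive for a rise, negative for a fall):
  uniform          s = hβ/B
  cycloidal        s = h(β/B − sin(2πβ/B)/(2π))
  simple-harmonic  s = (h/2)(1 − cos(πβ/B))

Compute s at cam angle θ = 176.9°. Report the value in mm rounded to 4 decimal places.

seg 1 [0°–31.6°] dwell: s stays 0.0000
seg 2 [31.6°–182.6°] cycloidal, h=28: θ=176.9° here. β=145.3, B=151. 28·(0.9623 − sin(2π·0.9623)/(2π)) = 27.9901 → s = 27.9901

27.9901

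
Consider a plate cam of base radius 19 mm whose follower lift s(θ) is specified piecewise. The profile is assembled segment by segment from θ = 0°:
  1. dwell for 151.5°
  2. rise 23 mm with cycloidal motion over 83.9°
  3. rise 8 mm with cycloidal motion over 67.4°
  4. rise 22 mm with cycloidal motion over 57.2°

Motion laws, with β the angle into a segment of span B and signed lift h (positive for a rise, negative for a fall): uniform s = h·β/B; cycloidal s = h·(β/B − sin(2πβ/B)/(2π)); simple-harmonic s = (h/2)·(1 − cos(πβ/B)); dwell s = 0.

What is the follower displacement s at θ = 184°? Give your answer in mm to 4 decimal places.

seg 1 [0°–151.5°] dwell: s stays 0.0000
seg 2 [151.5°–235.4°] cycloidal, h=23: θ=184° here. β=32.5, B=83.9. 23·(0.3874 − sin(2π·0.3874)/(2π)) = 6.5297 → s = 6.5297

6.5297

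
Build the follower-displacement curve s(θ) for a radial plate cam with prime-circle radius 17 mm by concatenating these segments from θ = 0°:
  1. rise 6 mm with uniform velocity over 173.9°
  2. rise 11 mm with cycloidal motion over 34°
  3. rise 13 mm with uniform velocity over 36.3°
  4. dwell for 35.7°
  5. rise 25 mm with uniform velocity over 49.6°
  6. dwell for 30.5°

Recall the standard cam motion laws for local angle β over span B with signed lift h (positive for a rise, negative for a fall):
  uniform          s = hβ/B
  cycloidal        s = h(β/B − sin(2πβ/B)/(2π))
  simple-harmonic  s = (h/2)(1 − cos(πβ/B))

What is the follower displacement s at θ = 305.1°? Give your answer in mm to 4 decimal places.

seg 1 [0°–173.9°] uniform, h=6: full span → s += 6 → s = 6.0000
seg 2 [173.9°–207.9°] cycloidal, h=11: full span → s += 11 → s = 17.0000
seg 3 [207.9°–244.2°] uniform, h=13: full span → s += 13 → s = 30.0000
seg 4 [244.2°–279.9°] dwell: s stays 30.0000
seg 5 [279.9°–329.5°] uniform, h=25: θ=305.1° here. β=25.2, B=49.6. 25·25.2/49.6 = 12.7016 → s = 42.7016

42.7016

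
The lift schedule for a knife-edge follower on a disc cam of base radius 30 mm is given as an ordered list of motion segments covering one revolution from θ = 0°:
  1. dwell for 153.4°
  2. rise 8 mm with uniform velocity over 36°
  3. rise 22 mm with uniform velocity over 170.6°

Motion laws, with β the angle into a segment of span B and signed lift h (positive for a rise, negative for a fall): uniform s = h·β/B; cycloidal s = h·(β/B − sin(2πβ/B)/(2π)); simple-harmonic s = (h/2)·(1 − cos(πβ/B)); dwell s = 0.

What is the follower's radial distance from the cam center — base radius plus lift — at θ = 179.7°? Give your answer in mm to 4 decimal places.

seg 1 [0°–153.4°] dwell: s stays 0.0000
seg 2 [153.4°–189.4°] uniform, h=8: θ=179.7° here. β=26.3, B=36. 8·26.3/36 = 5.8444 → s = 5.8444
radial distance = base radius + s = 30 + 5.8444 = 35.8444

35.8444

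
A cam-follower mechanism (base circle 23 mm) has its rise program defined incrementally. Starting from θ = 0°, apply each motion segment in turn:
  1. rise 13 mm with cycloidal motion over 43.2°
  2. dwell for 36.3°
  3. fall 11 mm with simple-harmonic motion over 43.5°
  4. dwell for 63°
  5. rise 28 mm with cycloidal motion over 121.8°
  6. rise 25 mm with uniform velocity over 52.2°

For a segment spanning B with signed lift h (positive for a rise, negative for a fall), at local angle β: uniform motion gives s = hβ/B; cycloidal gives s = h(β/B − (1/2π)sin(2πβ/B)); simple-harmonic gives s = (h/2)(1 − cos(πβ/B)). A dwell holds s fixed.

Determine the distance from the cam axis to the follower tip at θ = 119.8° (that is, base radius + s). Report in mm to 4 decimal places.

seg 1 [0°–43.2°] cycloidal, h=13: full span → s += 13 → s = 13.0000
seg 2 [43.2°–79.5°] dwell: s stays 13.0000
seg 3 [79.5°–123°] simple-harmonic, h=-11: θ=119.8° here. β=40.3, B=43.5. -11/2·(1 − cos(π·0.9264)) = -10.8538 → s = 2.1462
radial distance = base radius + s = 23 + 2.1462 = 25.1462

25.1462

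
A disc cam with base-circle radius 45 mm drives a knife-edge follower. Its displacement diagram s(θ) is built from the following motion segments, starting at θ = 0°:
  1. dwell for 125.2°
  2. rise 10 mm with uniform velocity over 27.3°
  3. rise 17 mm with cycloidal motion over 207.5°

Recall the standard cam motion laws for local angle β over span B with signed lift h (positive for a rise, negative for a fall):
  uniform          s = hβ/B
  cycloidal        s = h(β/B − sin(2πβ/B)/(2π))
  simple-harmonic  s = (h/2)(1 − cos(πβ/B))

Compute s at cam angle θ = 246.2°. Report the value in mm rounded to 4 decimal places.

seg 1 [0°–125.2°] dwell: s stays 0.0000
seg 2 [125.2°–152.5°] uniform, h=10: full span → s += 10 → s = 10.0000
seg 3 [152.5°–360°] cycloidal, h=17: θ=246.2° here. β=93.7, B=207.5. 17·(0.4516 − sin(2π·0.4516)/(2π)) = 6.8659 → s = 16.8659

16.8659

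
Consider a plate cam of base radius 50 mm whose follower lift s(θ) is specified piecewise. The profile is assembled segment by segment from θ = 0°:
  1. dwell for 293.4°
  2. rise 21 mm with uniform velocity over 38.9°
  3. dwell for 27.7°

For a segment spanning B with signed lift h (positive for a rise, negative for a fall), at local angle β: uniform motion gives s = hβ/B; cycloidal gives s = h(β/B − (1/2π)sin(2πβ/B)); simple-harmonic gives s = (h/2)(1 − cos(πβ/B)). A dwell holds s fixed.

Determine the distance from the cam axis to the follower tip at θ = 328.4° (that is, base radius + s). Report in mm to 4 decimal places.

seg 1 [0°–293.4°] dwell: s stays 0.0000
seg 2 [293.4°–332.3°] uniform, h=21: θ=328.4° here. β=35, B=38.9. 21·35/38.9 = 18.8946 → s = 18.8946
radial distance = base radius + s = 50 + 18.8946 = 68.8946

68.8946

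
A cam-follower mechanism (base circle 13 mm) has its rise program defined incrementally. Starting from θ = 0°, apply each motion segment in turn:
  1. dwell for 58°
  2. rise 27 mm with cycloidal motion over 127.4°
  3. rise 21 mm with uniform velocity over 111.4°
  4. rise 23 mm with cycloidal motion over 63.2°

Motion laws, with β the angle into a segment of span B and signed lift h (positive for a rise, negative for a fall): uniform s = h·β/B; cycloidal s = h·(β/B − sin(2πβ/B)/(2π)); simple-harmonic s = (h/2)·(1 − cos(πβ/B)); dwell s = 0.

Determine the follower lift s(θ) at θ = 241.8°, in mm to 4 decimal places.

seg 1 [0°–58°] dwell: s stays 0.0000
seg 2 [58°–185.4°] cycloidal, h=27: full span → s += 27 → s = 27.0000
seg 3 [185.4°–296.8°] uniform, h=21: θ=241.8° here. β=56.4, B=111.4. 21·56.4/111.4 = 10.6320 → s = 37.6320

37.6320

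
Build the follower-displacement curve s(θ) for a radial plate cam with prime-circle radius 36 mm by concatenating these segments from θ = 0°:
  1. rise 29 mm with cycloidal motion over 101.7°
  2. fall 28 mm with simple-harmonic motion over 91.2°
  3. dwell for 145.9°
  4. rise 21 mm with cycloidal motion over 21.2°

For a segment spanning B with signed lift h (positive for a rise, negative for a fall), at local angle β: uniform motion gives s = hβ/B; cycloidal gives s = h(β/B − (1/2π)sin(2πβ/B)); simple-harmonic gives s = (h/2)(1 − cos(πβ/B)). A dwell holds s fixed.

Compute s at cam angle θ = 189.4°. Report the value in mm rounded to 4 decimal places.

seg 1 [0°–101.7°] cycloidal, h=29: full span → s += 29 → s = 29.0000
seg 2 [101.7°–192.9°] simple-harmonic, h=-28: θ=189.4° here. β=87.7, B=91.2. -28/2·(1 − cos(π·0.9616)) = -27.8984 → s = 1.1016

1.1016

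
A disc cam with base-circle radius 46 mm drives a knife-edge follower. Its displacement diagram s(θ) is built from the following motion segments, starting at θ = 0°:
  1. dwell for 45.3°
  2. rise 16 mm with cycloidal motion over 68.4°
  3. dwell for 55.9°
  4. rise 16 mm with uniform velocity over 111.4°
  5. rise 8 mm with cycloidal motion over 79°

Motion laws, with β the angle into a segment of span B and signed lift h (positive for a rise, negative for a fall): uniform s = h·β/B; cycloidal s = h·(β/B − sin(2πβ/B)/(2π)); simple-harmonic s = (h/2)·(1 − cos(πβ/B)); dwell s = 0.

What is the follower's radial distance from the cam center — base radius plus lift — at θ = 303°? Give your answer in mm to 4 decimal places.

seg 1 [0°–45.3°] dwell: s stays 0.0000
seg 2 [45.3°–113.7°] cycloidal, h=16: full span → s += 16 → s = 16.0000
seg 3 [113.7°–169.6°] dwell: s stays 16.0000
seg 4 [169.6°–281°] uniform, h=16: full span → s += 16 → s = 32.0000
seg 5 [281°–360°] cycloidal, h=8: θ=303° here. β=22, B=79. 8·(0.2785 − sin(2π·0.2785)/(2π)) = 0.9749 → s = 32.9749
radial distance = base radius + s = 46 + 32.9749 = 78.9749

78.9749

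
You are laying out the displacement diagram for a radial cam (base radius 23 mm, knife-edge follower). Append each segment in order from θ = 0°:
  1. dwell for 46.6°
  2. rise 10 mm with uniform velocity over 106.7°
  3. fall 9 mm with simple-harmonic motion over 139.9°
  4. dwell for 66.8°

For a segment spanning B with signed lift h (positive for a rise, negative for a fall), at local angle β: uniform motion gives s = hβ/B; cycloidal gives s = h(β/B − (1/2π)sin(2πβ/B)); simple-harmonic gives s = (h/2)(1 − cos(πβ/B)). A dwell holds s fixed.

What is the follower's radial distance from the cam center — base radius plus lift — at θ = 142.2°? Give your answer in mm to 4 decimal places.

seg 1 [0°–46.6°] dwell: s stays 0.0000
seg 2 [46.6°–153.3°] uniform, h=10: θ=142.2° here. β=95.6, B=106.7. 10·95.6/106.7 = 8.9597 → s = 8.9597
radial distance = base radius + s = 23 + 8.9597 = 31.9597

31.9597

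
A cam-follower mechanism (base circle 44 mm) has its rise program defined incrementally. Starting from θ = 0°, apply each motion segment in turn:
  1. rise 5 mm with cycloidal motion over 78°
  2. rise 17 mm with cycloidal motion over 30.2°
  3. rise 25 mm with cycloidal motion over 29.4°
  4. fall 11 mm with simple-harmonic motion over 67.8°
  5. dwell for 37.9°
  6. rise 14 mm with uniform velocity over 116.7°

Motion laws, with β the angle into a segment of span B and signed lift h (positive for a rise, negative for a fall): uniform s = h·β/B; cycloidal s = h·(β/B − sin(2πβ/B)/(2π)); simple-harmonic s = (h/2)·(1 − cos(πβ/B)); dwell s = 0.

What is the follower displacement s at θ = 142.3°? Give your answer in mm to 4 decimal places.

seg 1 [0°–78°] cycloidal, h=5: full span → s += 5 → s = 5.0000
seg 2 [78°–108.2°] cycloidal, h=17: full span → s += 17 → s = 22.0000
seg 3 [108.2°–137.6°] cycloidal, h=25: full span → s += 25 → s = 47.0000
seg 4 [137.6°–205.4°] simple-harmonic, h=-11: θ=142.3° here. β=4.7, B=67.8. -11/2·(1 − cos(π·0.0693)) = -0.1299 → s = 46.8701

46.8701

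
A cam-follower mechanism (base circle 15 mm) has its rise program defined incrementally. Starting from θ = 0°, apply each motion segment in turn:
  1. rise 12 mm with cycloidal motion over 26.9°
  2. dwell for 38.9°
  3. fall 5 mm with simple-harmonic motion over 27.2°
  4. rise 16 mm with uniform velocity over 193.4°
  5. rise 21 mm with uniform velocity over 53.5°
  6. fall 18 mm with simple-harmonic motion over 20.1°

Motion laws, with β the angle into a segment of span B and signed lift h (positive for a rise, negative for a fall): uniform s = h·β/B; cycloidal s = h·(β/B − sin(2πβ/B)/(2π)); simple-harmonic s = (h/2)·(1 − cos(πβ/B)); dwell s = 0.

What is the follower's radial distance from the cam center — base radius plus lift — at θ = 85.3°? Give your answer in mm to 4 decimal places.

seg 1 [0°–26.9°] cycloidal, h=12: full span → s += 12 → s = 12.0000
seg 2 [26.9°–65.8°] dwell: s stays 12.0000
seg 3 [65.8°–93°] simple-harmonic, h=-5: θ=85.3° here. β=19.5, B=27.2. -5/2·(1 − cos(π·0.7169)) = -4.0748 → s = 7.9252
radial distance = base radius + s = 15 + 7.9252 = 22.9252

22.9252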